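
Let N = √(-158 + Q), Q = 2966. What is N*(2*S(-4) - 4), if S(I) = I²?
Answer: 168*√78 ≈ 1483.7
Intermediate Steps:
N = 6*√78 (N = √(-158 + 2966) = √2808 = 6*√78 ≈ 52.991)
N*(2*S(-4) - 4) = (6*√78)*(2*(-4)² - 4) = (6*√78)*(2*16 - 4) = (6*√78)*(32 - 4) = (6*√78)*28 = 168*√78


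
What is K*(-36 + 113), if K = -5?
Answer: -385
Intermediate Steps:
K*(-36 + 113) = -5*(-36 + 113) = -5*77 = -385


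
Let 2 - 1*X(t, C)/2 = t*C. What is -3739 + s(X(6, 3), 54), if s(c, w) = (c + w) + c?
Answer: -3749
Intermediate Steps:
X(t, C) = 4 - 2*C*t (X(t, C) = 4 - 2*t*C = 4 - 2*C*t)
s(c, w) = w + 2*c
-3739 + s(X(6, 3), 54) = -3739 + (54 + 2*(4 - 2*3*6)) = -3739 + (54 + 2*(4 - 36)) = -3739 + (54 + 2*(-32)) = -3739 + (54 - 64) = -3739 - 10 = -3749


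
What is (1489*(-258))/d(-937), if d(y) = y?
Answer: 384162/937 ≈ 409.99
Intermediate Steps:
(1489*(-258))/d(-937) = (1489*(-258))/(-937) = -384162*(-1/937) = 384162/937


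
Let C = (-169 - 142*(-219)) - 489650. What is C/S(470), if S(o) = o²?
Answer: -458721/220900 ≈ -2.0766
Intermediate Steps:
C = -458721 (C = (-169 + 31098) - 489650 = 30929 - 489650 = -458721)
C/S(470) = -458721/(470²) = -458721/220900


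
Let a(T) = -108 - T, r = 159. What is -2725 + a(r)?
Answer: -2992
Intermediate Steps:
-2725 + a(r) = -2725 + (-108 - 1*159) = -2725 + (-108 - 159) = -2725 - 267 = -2992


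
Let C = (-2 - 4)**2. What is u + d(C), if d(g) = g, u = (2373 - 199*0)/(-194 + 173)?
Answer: -77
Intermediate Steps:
C = 36 (C = (-6)**2 = 36)
u = -113 (u = (2373 + 0)/(-21) = 2373*(-1/21) = -113)
u + d(C) = -113 + 36 = -77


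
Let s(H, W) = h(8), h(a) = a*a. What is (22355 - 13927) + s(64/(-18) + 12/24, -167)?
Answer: 8492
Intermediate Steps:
h(a) = a**2
s(H, W) = 64 (s(H, W) = 8**2 = 64)
(22355 - 13927) + s(64/(-18) + 12/24, -167) = (22355 - 13927) + 64 = 8428 + 64 = 8492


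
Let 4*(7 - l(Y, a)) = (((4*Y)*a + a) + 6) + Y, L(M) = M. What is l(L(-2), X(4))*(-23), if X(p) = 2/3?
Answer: -989/6 ≈ -164.83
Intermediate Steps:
X(p) = ⅔ (X(p) = 2*(⅓) = ⅔)
l(Y, a) = 11/2 - Y/4 - a/4 - Y*a (l(Y, a) = 7 - ((((4*Y)*a + a) + 6) + Y)/4 = 7 - (((4*Y*a + a) + 6) + Y)/4 = 7 - (((a + 4*Y*a) + 6) + Y)/4 = 7 - ((6 + a + 4*Y*a) + Y)/4 = 7 - (6 + Y + a + 4*Y*a)/4 = 7 + (-3/2 - Y/4 - a/4 - Y*a) = 11/2 - Y/4 - a/4 - Y*a)
l(L(-2), X(4))*(-23) = (11/2 - ¼*(-2) - ¼*⅔ - 1*(-2)*⅔)*(-23) = (11/2 + ½ - ⅙ + 4/3)*(-23) = (43/6)*(-23) = -989/6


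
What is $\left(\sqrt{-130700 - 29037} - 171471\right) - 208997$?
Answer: $-380468 + i \sqrt{159737} \approx -3.8047 \cdot 10^{5} + 399.67 i$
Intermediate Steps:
$\left(\sqrt{-130700 - 29037} - 171471\right) - 208997 = \left(\sqrt{-159737} - 171471\right) - 208997 = \left(i \sqrt{159737} - 171471\right) - 208997 = \left(-171471 + i \sqrt{159737}\right) - 208997 = -380468 + i \sqrt{159737}$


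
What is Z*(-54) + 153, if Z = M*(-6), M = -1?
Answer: -171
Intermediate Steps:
Z = 6 (Z = -1*(-6) = 6)
Z*(-54) + 153 = 6*(-54) + 153 = -324 + 153 = -171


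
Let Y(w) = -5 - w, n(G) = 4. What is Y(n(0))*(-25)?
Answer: 225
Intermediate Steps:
Y(n(0))*(-25) = (-5 - 1*4)*(-25) = (-5 - 4)*(-25) = -9*(-25) = 225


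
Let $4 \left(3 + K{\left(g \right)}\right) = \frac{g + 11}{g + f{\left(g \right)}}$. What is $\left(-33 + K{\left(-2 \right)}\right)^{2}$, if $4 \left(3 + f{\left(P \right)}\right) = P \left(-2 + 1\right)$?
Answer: $\frac{5329}{4} \approx 1332.3$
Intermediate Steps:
$f{\left(P \right)} = -3 - \frac{P}{4}$ ($f{\left(P \right)} = -3 + \frac{P \left(-2 + 1\right)}{4} = -3 + \frac{P \left(-1\right)}{4} = -3 + \frac{\left(-1\right) P}{4} = -3 - \frac{P}{4}$)
$K{\left(g \right)} = -3 + \frac{11 + g}{4 \left(-3 + \frac{3 g}{4}\right)}$ ($K{\left(g \right)} = -3 + \frac{\left(g + 11\right) \frac{1}{g - \left(3 + \frac{g}{4}\right)}}{4} = -3 + \frac{\left(11 + g\right) \frac{1}{-3 + \frac{3 g}{4}}}{4} = -3 + \frac{\frac{1}{-3 + \frac{3 g}{4}} \left(11 + g\right)}{4} = -3 + \frac{11 + g}{4 \left(-3 + \frac{3 g}{4}\right)}$)
$\left(-33 + K{\left(-2 \right)}\right)^{2} = \left(-33 + \frac{47 - -16}{3 \left(-4 - 2\right)}\right)^{2} = \left(-33 + \frac{47 + 16}{3 \left(-6\right)}\right)^{2} = \left(-33 + \frac{1}{3} \left(- \frac{1}{6}\right) 63\right)^{2} = \left(-33 - \frac{7}{2}\right)^{2} = \left(- \frac{73}{2}\right)^{2} = \frac{5329}{4}$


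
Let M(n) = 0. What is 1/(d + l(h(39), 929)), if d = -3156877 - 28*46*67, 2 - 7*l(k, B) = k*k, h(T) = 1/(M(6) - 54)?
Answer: -2916/9457091635 ≈ -3.0834e-7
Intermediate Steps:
h(T) = -1/54 (h(T) = 1/(0 - 54) = 1/(-54) = -1/54)
l(k, B) = 2/7 - k**2/7 (l(k, B) = 2/7 - k*k/7 = 2/7 - k**2/7)
d = -3243173 (d = -3156877 - 1288*67 = -3156877 - 86296 = -3243173)
1/(d + l(h(39), 929)) = 1/(-3243173 + (2/7 - (-1/54)**2/7)) = 1/(-3243173 + (2/7 - 1/7*1/2916)) = 1/(-3243173 + (2/7 - 1/20412)) = 1/(-3243173 + 833/2916) = 1/(-9457091635/2916) = -2916/9457091635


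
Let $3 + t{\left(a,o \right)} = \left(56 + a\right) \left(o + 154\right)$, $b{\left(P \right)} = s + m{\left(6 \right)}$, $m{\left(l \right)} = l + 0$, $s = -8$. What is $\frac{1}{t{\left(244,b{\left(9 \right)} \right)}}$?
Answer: $\frac{1}{45597} \approx 2.1931 \cdot 10^{-5}$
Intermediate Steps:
$m{\left(l \right)} = l$
$b{\left(P \right)} = -2$ ($b{\left(P \right)} = -8 + 6 = -2$)
$t{\left(a,o \right)} = -3 + \left(56 + a\right) \left(154 + o\right)$ ($t{\left(a,o \right)} = -3 + \left(56 + a\right) \left(o + 154\right) = -3 + \left(56 + a\right) \left(154 + o\right)$)
$\frac{1}{t{\left(244,b{\left(9 \right)} \right)}} = \frac{1}{8621 + 56 \left(-2\right) + 154 \cdot 244 + 244 \left(-2\right)} = \frac{1}{8621 - 112 + 37576 - 488} = \frac{1}{45597}$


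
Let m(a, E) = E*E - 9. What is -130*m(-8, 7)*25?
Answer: -130000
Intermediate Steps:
m(a, E) = -9 + E² (m(a, E) = E² - 9 = -9 + E²)
-130*m(-8, 7)*25 = -130*(-9 + 7²)*25 = -130*(-9 + 49)*25 = -130*40*25 = -5200*25 = -130000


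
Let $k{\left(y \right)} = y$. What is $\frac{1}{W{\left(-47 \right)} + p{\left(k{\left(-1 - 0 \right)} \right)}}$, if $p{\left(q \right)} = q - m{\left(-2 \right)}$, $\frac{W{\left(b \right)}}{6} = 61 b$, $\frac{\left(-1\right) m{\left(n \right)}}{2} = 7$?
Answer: $- \frac{1}{17189} \approx -5.8177 \cdot 10^{-5}$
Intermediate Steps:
$m{\left(n \right)} = -14$ ($m{\left(n \right)} = \left(-2\right) 7 = -14$)
$W{\left(b \right)} = 366 b$ ($W{\left(b \right)} = 6 \cdot 61 b = 366 b$)
$p{\left(q \right)} = 14 + q$ ($p{\left(q \right)} = q - -14 = q + 14 = 14 + q$)
$\frac{1}{W{\left(-47 \right)} + p{\left(k{\left(-1 - 0 \right)} \right)}} = \frac{1}{366 \left(-47\right) + \left(14 - 1\right)} = \frac{1}{-17202 + \left(14 + \left(-1 + 0\right)\right)} = \frac{1}{-17202 + \left(14 - 1\right)} = \frac{1}{-17202 + 13} = \frac{1}{-17189} = - \frac{1}{17189}$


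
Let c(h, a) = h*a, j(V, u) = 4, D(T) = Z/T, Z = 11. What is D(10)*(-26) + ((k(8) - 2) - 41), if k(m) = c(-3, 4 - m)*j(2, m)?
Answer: -118/5 ≈ -23.600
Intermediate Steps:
D(T) = 11/T
c(h, a) = a*h
k(m) = -48 + 12*m (k(m) = ((4 - m)*(-3))*4 = (-12 + 3*m)*4 = -48 + 12*m)
D(10)*(-26) + ((k(8) - 2) - 41) = (11/10)*(-26) + (((-48 + 12*8) - 2) - 41) = (11*(1/10))*(-26) + (((-48 + 96) - 2) - 41) = (11/10)*(-26) + ((48 - 2) - 41) = -143/5 + (46 - 41) = -143/5 + 5 = -118/5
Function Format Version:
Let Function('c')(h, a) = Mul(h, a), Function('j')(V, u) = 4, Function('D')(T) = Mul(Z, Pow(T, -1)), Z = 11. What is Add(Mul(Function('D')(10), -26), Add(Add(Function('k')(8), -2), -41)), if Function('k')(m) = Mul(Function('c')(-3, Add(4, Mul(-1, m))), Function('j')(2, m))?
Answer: Rational(-118, 5) ≈ -23.600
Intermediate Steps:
Function('D')(T) = Mul(11, Pow(T, -1))
Function('c')(h, a) = Mul(a, h)
Function('k')(m) = Add(-48, Mul(12, m)) (Function('k')(m) = Mul(Mul(Add(4, Mul(-1, m)), -3), 4) = Mul(Add(-12, Mul(3, m)), 4) = Add(-48, Mul(12, m)))
Add(Mul(Function('D')(10), -26), Add(Add(Function('k')(8), -2), -41)) = Add(Mul(Mul(11, Pow(10, -1)), -26), Add(Add(Add(-48, Mul(12, 8)), -2), -41)) = Add(Mul(Mul(11, Rational(1, 10)), -26), Add(Add(Add(-48, 96), -2), -41)) = Add(Mul(Rational(11, 10), -26), Add(Add(48, -2), -41)) = Add(Rational(-143, 5), Add(46, -41)) = Add(Rational(-143, 5), 5) = Rational(-118, 5)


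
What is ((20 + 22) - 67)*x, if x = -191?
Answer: 4775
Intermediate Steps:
((20 + 22) - 67)*x = ((20 + 22) - 67)*(-191) = (42 - 67)*(-191) = -25*(-191) = 4775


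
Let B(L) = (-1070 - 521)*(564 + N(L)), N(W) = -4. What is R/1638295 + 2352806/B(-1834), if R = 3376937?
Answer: -16917490325/29193106264 ≈ -0.57950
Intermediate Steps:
B(L) = -890960 (B(L) = (-1070 - 521)*(564 - 4) = -1591*560 = -890960)
R/1638295 + 2352806/B(-1834) = 3376937/1638295 + 2352806/(-890960) = 3376937*(1/1638295) + 2352806*(-1/890960) = 3376937/1638295 - 1176403/445480 = -16917490325/29193106264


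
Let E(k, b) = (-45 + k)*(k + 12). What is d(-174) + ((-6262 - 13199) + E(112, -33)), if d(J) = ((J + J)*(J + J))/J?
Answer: -11849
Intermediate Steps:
E(k, b) = (-45 + k)*(12 + k)
d(J) = 4*J (d(J) = ((2*J)*(2*J))/J = (4*J**2)/J = 4*J)
d(-174) + ((-6262 - 13199) + E(112, -33)) = 4*(-174) + ((-6262 - 13199) + (-540 + 112**2 - 33*112)) = -696 + (-19461 + (-540 + 12544 - 3696)) = -696 + (-19461 + 8308) = -696 - 11153 = -11849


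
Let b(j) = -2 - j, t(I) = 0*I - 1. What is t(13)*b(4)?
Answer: 6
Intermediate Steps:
t(I) = -1 (t(I) = 0 - 1 = -1)
t(13)*b(4) = -(-2 - 1*4) = -(-2 - 4) = -1*(-6) = 6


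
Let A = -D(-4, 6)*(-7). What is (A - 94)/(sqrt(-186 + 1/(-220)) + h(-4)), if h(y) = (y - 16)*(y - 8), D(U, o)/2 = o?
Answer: -528000/12712921 + 20*I*sqrt(2250655)/12712921 ≈ -0.041533 + 0.0023601*I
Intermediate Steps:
D(U, o) = 2*o
h(y) = (-16 + y)*(-8 + y)
A = 84 (A = -2*6*(-7) = -1*12*(-7) = -12*(-7) = 84)
(A - 94)/(sqrt(-186 + 1/(-220)) + h(-4)) = (84 - 94)/(sqrt(-186 + 1/(-220)) + (128 + (-4)**2 - 24*(-4))) = -10/(sqrt(-186 - 1/220) + (128 + 16 + 96)) = -10/(sqrt(-40921/220) + 240) = -10/(I*sqrt(2250655)/110 + 240) = -10/(240 + I*sqrt(2250655)/110)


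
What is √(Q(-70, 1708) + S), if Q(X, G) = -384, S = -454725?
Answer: I*√455109 ≈ 674.62*I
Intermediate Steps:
√(Q(-70, 1708) + S) = √(-384 - 454725) = √(-455109) = I*√455109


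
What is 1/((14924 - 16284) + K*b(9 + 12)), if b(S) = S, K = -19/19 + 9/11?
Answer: -11/15002 ≈ -0.00073324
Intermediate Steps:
K = -2/11 (K = -19*1/19 + 9*(1/11) = -1 + 9/11 = -2/11 ≈ -0.18182)
1/((14924 - 16284) + K*b(9 + 12)) = 1/((14924 - 16284) - 2*(9 + 12)/11) = 1/(-1360 - 2/11*21) = 1/(-1360 - 42/11) = 1/(-15002/11) = -11/15002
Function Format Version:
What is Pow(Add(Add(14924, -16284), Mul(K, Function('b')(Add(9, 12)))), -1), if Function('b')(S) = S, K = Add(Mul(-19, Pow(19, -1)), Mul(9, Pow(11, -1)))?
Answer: Rational(-11, 15002) ≈ -0.00073324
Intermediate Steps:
K = Rational(-2, 11) (K = Add(Mul(-19, Rational(1, 19)), Mul(9, Rational(1, 11))) = Add(-1, Rational(9, 11)) = Rational(-2, 11) ≈ -0.18182)
Pow(Add(Add(14924, -16284), Mul(K, Function('b')(Add(9, 12)))), -1) = Pow(Add(Add(14924, -16284), Mul(Rational(-2, 11), Add(9, 12))), -1) = Pow(Add(-1360, Mul(Rational(-2, 11), 21)), -1) = Pow(Add(-1360, Rational(-42, 11)), -1) = Pow(Rational(-15002, 11), -1) = Rational(-11, 15002)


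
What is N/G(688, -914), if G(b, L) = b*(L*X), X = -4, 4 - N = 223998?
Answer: -111997/1257664 ≈ -0.089052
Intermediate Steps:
N = -223994 (N = 4 - 1*223998 = 4 - 223998 = -223994)
G(b, L) = -4*L*b (G(b, L) = b*(L*(-4)) = b*(-4*L) = -4*L*b)
N/G(688, -914) = -223994/((-4*(-914)*688)) = -223994/2515328 = -223994*1/2515328 = -111997/1257664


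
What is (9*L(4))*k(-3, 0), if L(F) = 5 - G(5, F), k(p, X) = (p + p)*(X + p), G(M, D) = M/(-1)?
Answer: 1620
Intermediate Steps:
G(M, D) = -M (G(M, D) = M*(-1) = -M)
k(p, X) = 2*p*(X + p) (k(p, X) = (2*p)*(X + p) = 2*p*(X + p))
L(F) = 10 (L(F) = 5 - (-1)*5 = 5 - 1*(-5) = 5 + 5 = 10)
(9*L(4))*k(-3, 0) = (9*10)*(2*(-3)*(0 - 3)) = 90*(2*(-3)*(-3)) = 90*18 = 1620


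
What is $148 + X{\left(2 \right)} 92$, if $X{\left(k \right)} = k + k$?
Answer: $516$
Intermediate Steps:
$X{\left(k \right)} = 2 k$
$148 + X{\left(2 \right)} 92 = 148 + 2 \cdot 2 \cdot 92 = 148 + 4 \cdot 92 = 148 + 368 = 516$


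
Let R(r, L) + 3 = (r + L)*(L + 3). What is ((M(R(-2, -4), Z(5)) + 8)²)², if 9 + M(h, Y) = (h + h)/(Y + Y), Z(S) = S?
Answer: 16/625 ≈ 0.025600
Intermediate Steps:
R(r, L) = -3 + (3 + L)*(L + r) (R(r, L) = -3 + (r + L)*(L + 3) = -3 + (L + r)*(3 + L) = -3 + (3 + L)*(L + r))
M(h, Y) = -9 + h/Y (M(h, Y) = -9 + (h + h)/(Y + Y) = -9 + (2*h)/((2*Y)) = -9 + (2*h)*(1/(2*Y)) = -9 + h/Y)
((M(R(-2, -4), Z(5)) + 8)²)² = (((-9 + (-3 + (-4)² + 3*(-4) + 3*(-2) - 4*(-2))/5) + 8)²)² = (((-9 + (-3 + 16 - 12 - 6 + 8)*(⅕)) + 8)²)² = (((-9 + 3*(⅕)) + 8)²)² = (((-9 + ⅗) + 8)²)² = ((-42/5 + 8)²)² = ((-⅖)²)² = (4/25)² = 16/625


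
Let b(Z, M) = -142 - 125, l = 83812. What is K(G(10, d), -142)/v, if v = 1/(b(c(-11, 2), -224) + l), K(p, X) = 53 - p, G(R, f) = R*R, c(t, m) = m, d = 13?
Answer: -3926615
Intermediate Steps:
G(R, f) = R**2
b(Z, M) = -267
v = 1/83545 (v = 1/(-267 + 83812) = 1/83545 ≈ 1.1970e-5)
K(G(10, d), -142)/v = (53 - 1*10**2)/(1/83545) = (53 - 1*100)*83545 = (53 - 100)*83545 = -47*83545 = -3926615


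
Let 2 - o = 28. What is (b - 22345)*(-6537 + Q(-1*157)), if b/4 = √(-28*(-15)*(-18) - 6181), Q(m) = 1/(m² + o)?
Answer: 3596663489750/24623 - 643842200*I*√13741/24623 ≈ 1.4607e+8 - 3.0651e+6*I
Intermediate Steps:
o = -26 (o = 2 - 1*28 = 2 - 28 = -26)
Q(m) = 1/(-26 + m²) (Q(m) = 1/(m² - 26) = 1/(-26 + m²))
b = 4*I*√13741 (b = 4*√(-28*(-15)*(-18) - 6181) = 4*√(420*(-18) - 6181) = 4*√(-7560 - 6181) = 4*√(-13741) = 4*(I*√13741) = 4*I*√13741 ≈ 468.89*I)
(b - 22345)*(-6537 + Q(-1*157)) = (4*I*√13741 - 22345)*(-6537 + 1/(-26 + (-1*157)²)) = (-22345 + 4*I*√13741)*(-6537 + 1/(-26 + (-157)²)) = (-22345 + 4*I*√13741)*(-6537 + 1/(-26 + 24649)) = (-22345 + 4*I*√13741)*(-6537 + 1/24623) = (-22345 + 4*I*√13741)*(-160960550/24623) = 3596663489750/24623 - 643842200*I*√13741/24623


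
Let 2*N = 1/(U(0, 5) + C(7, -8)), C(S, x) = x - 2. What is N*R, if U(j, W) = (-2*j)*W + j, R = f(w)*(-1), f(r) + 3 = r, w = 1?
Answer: -⅒ ≈ -0.10000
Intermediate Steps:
f(r) = -3 + r
C(S, x) = -2 + x
R = 2 (R = (-3 + 1)*(-1) = -2*(-1) = 2)
U(j, W) = j - 2*W*j (U(j, W) = -2*W*j + j = j - 2*W*j)
N = -1/20 (N = 1/(2*(0*(1 - 2*5) + (-2 - 8))) = 1/(2*(0*(1 - 10) - 10)) = 1/(2*(0*(-9) - 10)) = 1/(2*(0 - 10)) = (½)/(-10) = (½)*(-⅒) = -1/20 ≈ -0.050000)
N*R = -1/20*2 = -⅒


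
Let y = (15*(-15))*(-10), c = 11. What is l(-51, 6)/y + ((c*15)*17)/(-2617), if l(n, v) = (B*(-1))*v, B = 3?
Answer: -353242/327125 ≈ -1.0798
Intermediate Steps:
l(n, v) = -3*v (l(n, v) = (3*(-1))*v = -3*v)
y = 2250 (y = -225*(-10) = 2250)
l(-51, 6)/y + ((c*15)*17)/(-2617) = -3*6/2250 + ((11*15)*17)/(-2617) = -18*1/2250 + (165*17)*(-1/2617) = -1/125 + 2805*(-1/2617) = -1/125 - 2805/2617 = -353242/327125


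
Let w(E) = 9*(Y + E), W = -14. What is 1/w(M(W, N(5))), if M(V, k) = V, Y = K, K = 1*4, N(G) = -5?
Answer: -1/90 ≈ -0.011111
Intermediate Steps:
K = 4
Y = 4
w(E) = 36 + 9*E (w(E) = 9*(4 + E) = 36 + 9*E)
1/w(M(W, N(5))) = 1/(36 + 9*(-14)) = 1/(36 - 126) = 1/(-90) = -1/90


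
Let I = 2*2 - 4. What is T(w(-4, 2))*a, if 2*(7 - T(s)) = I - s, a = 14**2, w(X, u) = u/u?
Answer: 1470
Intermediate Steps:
w(X, u) = 1
a = 196
I = 0 (I = 4 - 4 = 0)
T(s) = 7 + s/2 (T(s) = 7 - (0 - s)/2 = 7 - (-1)*s/2 = 7 + s/2)
T(w(-4, 2))*a = (7 + (1/2)*1)*196 = (7 + 1/2)*196 = (15/2)*196 = 1470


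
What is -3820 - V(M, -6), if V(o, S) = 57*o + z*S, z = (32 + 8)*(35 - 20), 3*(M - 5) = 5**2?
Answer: -980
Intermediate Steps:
M = 40/3 (M = 5 + (1/3)*5**2 = 5 + (1/3)*25 = 5 + 25/3 = 40/3 ≈ 13.333)
z = 600 (z = 40*15 = 600)
V(o, S) = 57*o + 600*S
-3820 - V(M, -6) = -3820 - (57*(40/3) + 600*(-6)) = -3820 - (760 - 3600) = -3820 - 1*(-2840) = -3820 + 2840 = -980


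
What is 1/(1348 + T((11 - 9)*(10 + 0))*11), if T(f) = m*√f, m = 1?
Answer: 337/453671 - 11*√5/907342 ≈ 0.00071572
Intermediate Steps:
T(f) = √f (T(f) = 1*√f = √f)
1/(1348 + T((11 - 9)*(10 + 0))*11) = 1/(1348 + √((11 - 9)*(10 + 0))*11) = 1/(1348 + √(2*10)*11) = 1/(1348 + √20*11) = 1/(1348 + (2*√5)*11) = 1/(1348 + 22*√5)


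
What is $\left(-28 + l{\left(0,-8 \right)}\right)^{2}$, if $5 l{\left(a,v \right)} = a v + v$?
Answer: $\frac{21904}{25} \approx 876.16$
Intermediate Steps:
$l{\left(a,v \right)} = \frac{v}{5} + \frac{a v}{5}$ ($l{\left(a,v \right)} = \frac{a v + v}{5} = \frac{v + a v}{5} = \frac{v}{5} + \frac{a v}{5}$)
$\left(-28 + l{\left(0,-8 \right)}\right)^{2} = \left(-28 + \frac{1}{5} \left(-8\right) \left(1 + 0\right)\right)^{2} = \left(-28 + \frac{1}{5} \left(-8\right) 1\right)^{2} = \left(-28 - \frac{8}{5}\right)^{2} = \left(- \frac{148}{5}\right)^{2} = \frac{21904}{25}$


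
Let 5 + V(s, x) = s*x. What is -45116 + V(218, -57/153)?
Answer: -2305313/51 ≈ -45202.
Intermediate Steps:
V(s, x) = -5 + s*x
-45116 + V(218, -57/153) = -45116 + (-5 + 218*(-57/153)) = -45116 + (-5 + 218*(-57*1/153)) = -45116 + (-5 + 218*(-19/51)) = -45116 + (-5 - 4142/51) = -45116 - 4397/51 = -2305313/51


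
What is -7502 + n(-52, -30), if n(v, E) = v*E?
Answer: -5942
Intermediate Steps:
n(v, E) = E*v
-7502 + n(-52, -30) = -7502 - 30*(-52) = -7502 + 1560 = -5942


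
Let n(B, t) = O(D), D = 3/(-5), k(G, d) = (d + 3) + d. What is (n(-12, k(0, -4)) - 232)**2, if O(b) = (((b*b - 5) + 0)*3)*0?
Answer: 53824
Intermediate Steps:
k(G, d) = 3 + 2*d (k(G, d) = (3 + d) + d = 3 + 2*d)
D = -3/5 (D = 3*(-1/5) = -3/5 ≈ -0.60000)
O(b) = 0 (O(b) = (((b**2 - 5) + 0)*3)*0 = (((-5 + b**2) + 0)*3)*0 = ((-5 + b**2)*3)*0 = (-15 + 3*b**2)*0 = 0)
n(B, t) = 0
(n(-12, k(0, -4)) - 232)**2 = (0 - 232)**2 = (-232)**2 = 53824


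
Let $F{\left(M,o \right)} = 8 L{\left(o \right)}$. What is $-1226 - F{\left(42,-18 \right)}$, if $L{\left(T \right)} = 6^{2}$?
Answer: $-1514$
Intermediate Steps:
$L{\left(T \right)} = 36$
$F{\left(M,o \right)} = 288$ ($F{\left(M,o \right)} = 8 \cdot 36 = 288$)
$-1226 - F{\left(42,-18 \right)} = -1226 - 288 = -1514$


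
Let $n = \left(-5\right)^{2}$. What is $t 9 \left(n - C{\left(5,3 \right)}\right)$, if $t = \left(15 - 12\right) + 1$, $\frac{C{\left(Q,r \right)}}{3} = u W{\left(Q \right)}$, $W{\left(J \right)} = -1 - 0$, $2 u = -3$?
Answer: $738$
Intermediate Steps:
$u = - \frac{3}{2}$ ($u = \frac{1}{2} \left(-3\right) = - \frac{3}{2} \approx -1.5$)
$W{\left(J \right)} = -1$ ($W{\left(J \right)} = -1 + 0 = -1$)
$n = 25$
$C{\left(Q,r \right)} = \frac{9}{2}$ ($C{\left(Q,r \right)} = 3 \left(\left(- \frac{3}{2}\right) \left(-1\right)\right) = 3 \cdot \frac{3}{2} = \frac{9}{2}$)
$t = 4$ ($t = 3 + 1 = 4$)
$t 9 \left(n - C{\left(5,3 \right)}\right) = 4 \cdot 9 \left(25 - \frac{9}{2}\right) = 36 \left(25 - \frac{9}{2}\right) = 36 \cdot \frac{41}{2} = 738$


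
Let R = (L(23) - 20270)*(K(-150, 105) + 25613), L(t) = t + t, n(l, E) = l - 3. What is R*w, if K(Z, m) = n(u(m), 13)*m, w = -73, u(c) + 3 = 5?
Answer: 37658786816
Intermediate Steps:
u(c) = 2 (u(c) = -3 + 5 = 2)
n(l, E) = -3 + l
L(t) = 2*t
K(Z, m) = -m (K(Z, m) = (-3 + 2)*m = -m)
R = -515873792 (R = (2*23 - 20270)*(-1*105 + 25613) = (46 - 20270)*(-105 + 25613) = -20224*25508 = -515873792)
R*w = -515873792*(-73) = 37658786816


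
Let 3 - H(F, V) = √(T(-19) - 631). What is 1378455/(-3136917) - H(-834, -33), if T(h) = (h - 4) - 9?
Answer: -3596402/1045639 + I*√663 ≈ -3.4394 + 25.749*I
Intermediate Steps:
T(h) = -13 + h (T(h) = (-4 + h) - 9 = -13 + h)
H(F, V) = 3 - I*√663 (H(F, V) = 3 - √((-13 - 19) - 631) = 3 - √(-32 - 631) = 3 - √(-663) = 3 - I*√663)
1378455/(-3136917) - H(-834, -33) = 1378455/(-3136917) - (3 - I*√663) = 1378455*(-1/3136917) + (-3 + I*√663) = -459485/1045639 + (-3 + I*√663) = -3596402/1045639 + I*√663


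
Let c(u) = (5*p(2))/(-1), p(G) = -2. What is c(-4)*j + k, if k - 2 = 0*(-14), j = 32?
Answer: 322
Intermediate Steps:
k = 2 (k = 2 + 0*(-14) = 2 + 0 = 2)
c(u) = 10 (c(u) = (5*(-2))/(-1) = -10*(-1) = 10)
c(-4)*j + k = 10*32 + 2 = 320 + 2 = 322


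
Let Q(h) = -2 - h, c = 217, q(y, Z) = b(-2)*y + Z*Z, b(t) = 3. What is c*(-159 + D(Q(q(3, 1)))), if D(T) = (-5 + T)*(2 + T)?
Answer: 2387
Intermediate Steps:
q(y, Z) = Z² + 3*y (q(y, Z) = 3*y + Z*Z = 3*y + Z² = Z² + 3*y)
c*(-159 + D(Q(q(3, 1)))) = 217*(-159 + (-10 + (-2 - (1² + 3*3))² - 3*(-2 - (1² + 3*3)))) = 217*(-159 + (-10 + (-2 - (1 + 9))² - 3*(-2 - (1 + 9)))) = 217*(-159 + (-10 + (-2 - 1*10)² - 3*(-2 - 1*10))) = 217*(-159 + (-10 + (-2 - 10)² - 3*(-2 - 10))) = 217*(-159 + (-10 + (-12)² - 3*(-12))) = 217*(-159 + (-10 + 144 + 36)) = 217*(-159 + 170) = 217*11 = 2387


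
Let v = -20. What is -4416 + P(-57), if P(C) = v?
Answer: -4436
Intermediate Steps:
P(C) = -20
-4416 + P(-57) = -4416 - 20 = -4436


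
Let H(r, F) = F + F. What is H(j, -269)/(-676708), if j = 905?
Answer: 269/338354 ≈ 0.00079503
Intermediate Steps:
H(r, F) = 2*F
H(j, -269)/(-676708) = (2*(-269))/(-676708) = -538*(-1/676708) = 269/338354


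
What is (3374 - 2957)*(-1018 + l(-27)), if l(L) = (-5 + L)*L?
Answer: -64218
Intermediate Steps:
l(L) = L*(-5 + L)
(3374 - 2957)*(-1018 + l(-27)) = (3374 - 2957)*(-1018 - 27*(-5 - 27)) = 417*(-1018 - 27*(-32)) = 417*(-1018 + 864) = 417*(-154) = -64218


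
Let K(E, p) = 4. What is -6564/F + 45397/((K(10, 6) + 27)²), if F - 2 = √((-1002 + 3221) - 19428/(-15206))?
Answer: 860875256347/16193194999 - 6564*√128344501913/16850359 ≈ -86.393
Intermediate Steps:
F = 2 + √128344501913/7603 (F = 2 + √((-1002 + 3221) - 19428/(-15206)) = 2 + √(2219 - 19428*(-1/15206)) = 2 + √(2219 + 9714/7603) = 2 + √(16880771/7603) = 2 + √128344501913/7603 ≈ 49.120)
-6564/F + 45397/((K(10, 6) + 27)²) = -6564/(2 + √128344501913/7603) + 45397/((4 + 27)²) = -6564/(2 + √128344501913/7603) + 45397/(31²) = -6564/(2 + √128344501913/7603) + 45397/961 = 45397/961 - 6564/(2 + √128344501913/7603)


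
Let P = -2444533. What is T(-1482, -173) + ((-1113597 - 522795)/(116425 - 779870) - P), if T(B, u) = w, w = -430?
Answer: 1621529551227/663445 ≈ 2.4441e+6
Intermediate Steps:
T(B, u) = -430
T(-1482, -173) + ((-1113597 - 522795)/(116425 - 779870) - P) = -430 + ((-1113597 - 522795)/(116425 - 779870) - 1*(-2444533)) = -430 + (-1636392/(-663445) + 2444533) = -430 + (-1636392*(-1/663445) + 2444533) = -430 + (1636392/663445 + 2444533) = -430 + 1621814832577/663445 = 1621529551227/663445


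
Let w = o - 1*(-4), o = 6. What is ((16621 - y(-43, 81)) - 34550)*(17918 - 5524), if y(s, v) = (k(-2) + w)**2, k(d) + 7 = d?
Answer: -222224420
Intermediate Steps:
k(d) = -7 + d
w = 10 (w = 6 - 1*(-4) = 6 + 4 = 10)
y(s, v) = 1 (y(s, v) = ((-7 - 2) + 10)**2 = (-9 + 10)**2 = 1**2 = 1)
((16621 - y(-43, 81)) - 34550)*(17918 - 5524) = ((16621 - 1*1) - 34550)*(17918 - 5524) = ((16621 - 1) - 34550)*12394 = (16620 - 34550)*12394 = -17930*12394 = -222224420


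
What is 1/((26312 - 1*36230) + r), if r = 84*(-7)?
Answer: -1/10506 ≈ -9.5184e-5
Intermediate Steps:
r = -588
1/((26312 - 1*36230) + r) = 1/((26312 - 1*36230) - 588) = 1/((26312 - 36230) - 588) = 1/(-9918 - 588) = 1/(-10506) = -1/10506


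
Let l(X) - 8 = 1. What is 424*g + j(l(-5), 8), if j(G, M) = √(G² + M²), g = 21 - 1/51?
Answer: 453680/51 + √145 ≈ 8907.7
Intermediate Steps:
l(X) = 9 (l(X) = 8 + 1 = 9)
g = 1070/51 (g = 21 - 1*1/51 = 21 - 1/51 = 1070/51 ≈ 20.980)
424*g + j(l(-5), 8) = 424*(1070/51) + √(9² + 8²) = 453680/51 + √(81 + 64) = 453680/51 + √145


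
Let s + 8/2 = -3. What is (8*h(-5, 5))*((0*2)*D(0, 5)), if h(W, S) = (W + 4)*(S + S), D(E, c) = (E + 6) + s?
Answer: 0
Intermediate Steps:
s = -7 (s = -4 - 3 = -7)
D(E, c) = -1 + E (D(E, c) = (E + 6) - 7 = (6 + E) - 7 = -1 + E)
h(W, S) = 2*S*(4 + W) (h(W, S) = (4 + W)*(2*S) = 2*S*(4 + W))
(8*h(-5, 5))*((0*2)*D(0, 5)) = (8*(2*5*(4 - 5)))*((0*2)*(-1 + 0)) = (8*(2*5*(-1)))*(0*(-1)) = (8*(-10))*0 = -80*0 = 0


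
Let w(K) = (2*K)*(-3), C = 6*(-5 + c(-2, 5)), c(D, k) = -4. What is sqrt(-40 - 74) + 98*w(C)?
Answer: 31752 + I*sqrt(114) ≈ 31752.0 + 10.677*I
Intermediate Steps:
C = -54 (C = 6*(-5 - 4) = 6*(-9) = -54)
w(K) = -6*K
sqrt(-40 - 74) + 98*w(C) = sqrt(-40 - 74) + 98*(-6*(-54)) = sqrt(-114) + 98*324 = I*sqrt(114) + 31752 = 31752 + I*sqrt(114)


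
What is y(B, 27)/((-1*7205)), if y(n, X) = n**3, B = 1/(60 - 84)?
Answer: 1/99601920 ≈ 1.0040e-8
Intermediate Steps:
B = -1/24 (B = 1/(-24) = -1/24 ≈ -0.041667)
y(B, 27)/((-1*7205)) = (-1/24)**3/((-1*7205)) = -1/13824/(-7205) = -1/13824*(-1/7205) = 1/99601920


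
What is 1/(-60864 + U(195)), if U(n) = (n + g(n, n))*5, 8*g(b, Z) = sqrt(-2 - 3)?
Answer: -3832896/229548308669 - 40*I*sqrt(5)/229548308669 ≈ -1.6698e-5 - 3.8965e-10*I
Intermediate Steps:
g(b, Z) = I*sqrt(5)/8 (g(b, Z) = sqrt(-2 - 3)/8 = sqrt(-5)/8 = (I*sqrt(5))/8 = I*sqrt(5)/8)
U(n) = 5*n + 5*I*sqrt(5)/8 (U(n) = (n + I*sqrt(5)/8)*5 = 5*n + 5*I*sqrt(5)/8)
1/(-60864 + U(195)) = 1/(-60864 + (5*195 + 5*I*sqrt(5)/8)) = 1/(-60864 + (975 + 5*I*sqrt(5)/8)) = 1/(-59889 + 5*I*sqrt(5)/8)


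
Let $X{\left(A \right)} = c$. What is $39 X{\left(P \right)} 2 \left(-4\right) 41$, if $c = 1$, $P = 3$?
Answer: $-12792$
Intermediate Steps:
$X{\left(A \right)} = 1$
$39 X{\left(P \right)} 2 \left(-4\right) 41 = 39 \cdot 1 \cdot 2 \left(-4\right) 41 = 39 \cdot 2 \left(-4\right) 41 = 39 \left(-8\right) 41 = \left(-312\right) 41 = -12792$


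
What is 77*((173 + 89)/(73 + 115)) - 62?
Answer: 4259/94 ≈ 45.309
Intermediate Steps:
77*((173 + 89)/(73 + 115)) - 62 = 77*(262/188) - 62 = 77*(262*(1/188)) - 62 = 77*(131/94) - 62 = 10087/94 - 62 = 4259/94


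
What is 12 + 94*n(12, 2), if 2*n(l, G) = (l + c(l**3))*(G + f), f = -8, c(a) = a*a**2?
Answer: -1455058062636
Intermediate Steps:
c(a) = a**3
n(l, G) = (-8 + G)*(l + l**9)/2 (n(l, G) = ((l + (l**3)**3)*(G - 8))/2 = ((l + l**9)*(-8 + G))/2 = ((-8 + G)*(l + l**9))/2 = (-8 + G)*(l + l**9)/2)
12 + 94*n(12, 2) = 12 + 94*((1/2)*12*(-8 + 2 - 8*12**8 + 2*12**8)) = 12 + 94*((1/2)*12*(-8 + 2 - 8*429981696 + 2*429981696)) = 12 + 94*((1/2)*12*(-8 + 2 - 3439853568 + 859963392)) = 12 + 94*((1/2)*12*(-2579890182)) = 12 + 94*(-15479341092) = 12 - 1455058062648 = -1455058062636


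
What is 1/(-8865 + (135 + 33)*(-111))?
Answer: -1/27513 ≈ -3.6346e-5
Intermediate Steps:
1/(-8865 + (135 + 33)*(-111)) = 1/(-8865 + 168*(-111)) = 1/(-8865 - 18648) = 1/(-27513) = -1/27513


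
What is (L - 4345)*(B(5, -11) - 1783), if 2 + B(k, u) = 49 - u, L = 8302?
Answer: -6825825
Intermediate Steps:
B(k, u) = 47 - u (B(k, u) = -2 + (49 - u) = 47 - u)
(L - 4345)*(B(5, -11) - 1783) = (8302 - 4345)*((47 - 1*(-11)) - 1783) = 3957*((47 + 11) - 1783) = 3957*(58 - 1783) = 3957*(-1725) = -6825825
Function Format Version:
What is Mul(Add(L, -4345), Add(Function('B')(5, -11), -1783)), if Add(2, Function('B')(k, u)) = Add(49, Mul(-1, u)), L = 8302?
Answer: -6825825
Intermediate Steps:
Function('B')(k, u) = Add(47, Mul(-1, u)) (Function('B')(k, u) = Add(-2, Add(49, Mul(-1, u))) = Add(47, Mul(-1, u)))
Mul(Add(L, -4345), Add(Function('B')(5, -11), -1783)) = Mul(Add(8302, -4345), Add(Add(47, Mul(-1, -11)), -1783)) = Mul(3957, Add(Add(47, 11), -1783)) = Mul(3957, Add(58, -1783)) = Mul(3957, -1725) = -6825825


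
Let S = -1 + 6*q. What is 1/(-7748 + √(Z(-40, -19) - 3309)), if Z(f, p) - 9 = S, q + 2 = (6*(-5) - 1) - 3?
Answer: -7748/60035021 - I*√3517/60035021 ≈ -0.00012906 - 9.8783e-7*I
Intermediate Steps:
q = -36 (q = -2 + ((6*(-5) - 1) - 3) = -2 + ((-30 - 1) - 3) = -2 + (-31 - 3) = -2 - 34 = -36)
S = -217 (S = -1 + 6*(-36) = -1 - 216 = -217)
Z(f, p) = -208 (Z(f, p) = 9 - 217 = -208)
1/(-7748 + √(Z(-40, -19) - 3309)) = 1/(-7748 + √(-208 - 3309)) = 1/(-7748 + √(-3517)) = 1/(-7748 + I*√3517)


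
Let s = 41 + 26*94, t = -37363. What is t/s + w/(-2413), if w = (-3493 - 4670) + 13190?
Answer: -102649014/5996305 ≈ -17.119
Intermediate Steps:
w = 5027 (w = -8163 + 13190 = 5027)
s = 2485 (s = 41 + 2444 = 2485)
t/s + w/(-2413) = -37363/2485 + 5027/(-2413) = -37363*1/2485 + 5027*(-1/2413) = -37363/2485 - 5027/2413 = -102649014/5996305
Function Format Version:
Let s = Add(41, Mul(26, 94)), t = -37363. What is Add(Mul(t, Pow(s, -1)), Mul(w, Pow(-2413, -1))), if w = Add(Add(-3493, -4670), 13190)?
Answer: Rational(-102649014, 5996305) ≈ -17.119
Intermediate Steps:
w = 5027 (w = Add(-8163, 13190) = 5027)
s = 2485 (s = Add(41, 2444) = 2485)
Add(Mul(t, Pow(s, -1)), Mul(w, Pow(-2413, -1))) = Add(Mul(-37363, Pow(2485, -1)), Mul(5027, Pow(-2413, -1))) = Add(Mul(-37363, Rational(1, 2485)), Mul(5027, Rational(-1, 2413))) = Add(Rational(-37363, 2485), Rational(-5027, 2413)) = Rational(-102649014, 5996305)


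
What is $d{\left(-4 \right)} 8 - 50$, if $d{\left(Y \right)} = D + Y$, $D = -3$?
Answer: $-106$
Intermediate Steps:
$d{\left(Y \right)} = -3 + Y$
$d{\left(-4 \right)} 8 - 50 = \left(-3 - 4\right) 8 - 50 = \left(-7\right) 8 - 50 = -56 - 50 = -106$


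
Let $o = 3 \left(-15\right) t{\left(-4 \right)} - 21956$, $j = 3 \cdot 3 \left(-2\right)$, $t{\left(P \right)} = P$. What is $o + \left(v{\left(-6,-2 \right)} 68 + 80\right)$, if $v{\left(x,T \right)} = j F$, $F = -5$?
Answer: $-15576$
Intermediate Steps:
$j = -18$ ($j = 9 \left(-2\right) = -18$)
$v{\left(x,T \right)} = 90$ ($v{\left(x,T \right)} = \left(-18\right) \left(-5\right) = 90$)
$o = -21776$ ($o = 3 \left(-15\right) \left(-4\right) - 21956 = \left(-45\right) \left(-4\right) - 21956 = 180 - 21956 = -21776$)
$o + \left(v{\left(-6,-2 \right)} 68 + 80\right) = -21776 + \left(90 \cdot 68 + 80\right) = -21776 + \left(6120 + 80\right) = -21776 + 6200 = -15576$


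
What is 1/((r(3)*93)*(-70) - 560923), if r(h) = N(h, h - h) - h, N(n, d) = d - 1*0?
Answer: -1/541393 ≈ -1.8471e-6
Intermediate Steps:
N(n, d) = d (N(n, d) = d + 0 = d)
r(h) = -h (r(h) = (h - h) - h = 0 - h = -h)
1/((r(3)*93)*(-70) - 560923) = 1/((-1*3*93)*(-70) - 560923) = 1/(-3*93*(-70) - 560923) = 1/(-279*(-70) - 560923) = 1/(19530 - 560923) = 1/(-541393) = -1/541393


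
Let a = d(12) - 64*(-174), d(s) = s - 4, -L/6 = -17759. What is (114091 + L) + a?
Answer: 231789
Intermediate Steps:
L = 106554 (L = -6*(-17759) = 106554)
d(s) = -4 + s
a = 11144 (a = (-4 + 12) - 64*(-174) = 8 + 11136 = 11144)
(114091 + L) + a = (114091 + 106554) + 11144 = 220645 + 11144 = 231789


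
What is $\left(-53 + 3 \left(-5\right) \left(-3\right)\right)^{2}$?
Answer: $64$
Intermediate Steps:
$\left(-53 + 3 \left(-5\right) \left(-3\right)\right)^{2} = \left(-53 - -45\right)^{2} = \left(-53 + 45\right)^{2} = \left(-8\right)^{2} = 64$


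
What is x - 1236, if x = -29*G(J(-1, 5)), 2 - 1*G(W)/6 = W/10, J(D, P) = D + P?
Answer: -7572/5 ≈ -1514.4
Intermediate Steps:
G(W) = 12 - 3*W/5 (G(W) = 12 - 6*W/10 = 12 - 3*W/5)
x = -1392/5 (x = -29*(12 - 3*(-1 + 5)/5) = -29*(12 - ⅗*4) = -29*(12 - 12/5) = -29*48/5 = -1392/5 ≈ -278.40)
x - 1236 = -1392/5 - 1236 = -7572/5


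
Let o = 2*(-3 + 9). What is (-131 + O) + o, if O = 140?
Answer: 21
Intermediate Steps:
o = 12 (o = 2*6 = 12)
(-131 + O) + o = (-131 + 140) + 12 = 9 + 12 = 21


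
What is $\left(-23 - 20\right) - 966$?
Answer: $-1009$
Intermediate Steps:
$\left(-23 - 20\right) - 966 = -43 - 966 = -1009$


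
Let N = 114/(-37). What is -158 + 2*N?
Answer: -6074/37 ≈ -164.16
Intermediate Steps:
N = -114/37 (N = 114*(-1/37) = -114/37 ≈ -3.0811)
-158 + 2*N = -158 + 2*(-114/37) = -158 - 228/37 = -6074/37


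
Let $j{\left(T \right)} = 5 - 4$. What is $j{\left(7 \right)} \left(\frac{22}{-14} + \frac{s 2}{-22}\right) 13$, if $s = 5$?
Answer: $- \frac{2028}{77} \approx -26.338$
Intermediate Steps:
$j{\left(T \right)} = 1$ ($j{\left(T \right)} = 5 - 4 = 1$)
$j{\left(7 \right)} \left(\frac{22}{-14} + \frac{s 2}{-22}\right) 13 = 1 \left(\frac{22}{-14} + \frac{5 \cdot 2}{-22}\right) 13 = 1 \left(22 \left(- \frac{1}{14}\right) + 10 \left(- \frac{1}{22}\right)\right) 13 = 1 \left(- \frac{11}{7} - \frac{5}{11}\right) 13 = 1 \left(- \frac{156}{77}\right) 13 = \left(- \frac{156}{77}\right) 13 = - \frac{2028}{77}$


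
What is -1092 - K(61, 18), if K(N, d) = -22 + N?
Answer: -1131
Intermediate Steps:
-1092 - K(61, 18) = -1092 - (-22 + 61) = -1092 - 1*39 = -1092 - 39 = -1131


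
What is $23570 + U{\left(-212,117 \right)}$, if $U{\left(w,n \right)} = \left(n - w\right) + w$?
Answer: $23687$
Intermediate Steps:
$U{\left(w,n \right)} = n$
$23570 + U{\left(-212,117 \right)} = 23570 + 117 = 23687$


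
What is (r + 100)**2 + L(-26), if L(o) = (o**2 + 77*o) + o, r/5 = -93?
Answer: 131873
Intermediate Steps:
r = -465 (r = 5*(-93) = -465)
L(o) = o**2 + 78*o
(r + 100)**2 + L(-26) = (-465 + 100)**2 - 26*(78 - 26) = (-365)**2 - 26*52 = 133225 - 1352 = 131873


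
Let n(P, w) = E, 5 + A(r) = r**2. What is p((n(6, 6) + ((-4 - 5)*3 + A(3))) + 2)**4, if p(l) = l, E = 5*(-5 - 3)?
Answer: 13845841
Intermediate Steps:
E = -40 (E = 5*(-8) = -40)
A(r) = -5 + r**2
n(P, w) = -40
p((n(6, 6) + ((-4 - 5)*3 + A(3))) + 2)**4 = ((-40 + ((-4 - 5)*3 + (-5 + 3**2))) + 2)**4 = ((-40 + (-9*3 + (-5 + 9))) + 2)**4 = ((-40 + (-27 + 4)) + 2)**4 = ((-40 - 23) + 2)**4 = (-63 + 2)**4 = (-61)**4 = 13845841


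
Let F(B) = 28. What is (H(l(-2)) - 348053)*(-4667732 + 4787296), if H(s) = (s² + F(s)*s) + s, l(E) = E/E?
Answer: -41611021972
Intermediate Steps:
l(E) = 1
H(s) = s² + 29*s (H(s) = (s² + 28*s) + s = s² + 29*s)
(H(l(-2)) - 348053)*(-4667732 + 4787296) = (1*(29 + 1) - 348053)*(-4667732 + 4787296) = (1*30 - 348053)*119564 = (30 - 348053)*119564 = -348023*119564 = -41611021972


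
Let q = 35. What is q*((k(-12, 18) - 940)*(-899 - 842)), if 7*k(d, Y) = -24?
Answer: 57487820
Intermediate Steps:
k(d, Y) = -24/7 (k(d, Y) = (1/7)*(-24) = -24/7)
q*((k(-12, 18) - 940)*(-899 - 842)) = 35*((-24/7 - 940)*(-899 - 842)) = 35*(-6604/7*(-1741)) = 35*(11497564/7) = 57487820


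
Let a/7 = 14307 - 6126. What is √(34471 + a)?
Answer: √91738 ≈ 302.88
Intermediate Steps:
a = 57267 (a = 7*(14307 - 6126) = 7*8181 = 57267)
√(34471 + a) = √(34471 + 57267) = √91738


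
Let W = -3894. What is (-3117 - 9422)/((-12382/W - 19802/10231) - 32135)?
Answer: 249773833023/640096605568 ≈ 0.39021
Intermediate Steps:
(-3117 - 9422)/((-12382/W - 19802/10231) - 32135) = (-3117 - 9422)/((-12382/(-3894) - 19802/10231) - 32135) = -12539/((-12382*(-1/3894) - 19802*1/10231) - 32135) = -12539/((6191/1947 - 19802/10231) - 32135) = -12539/(24785627/19919757 - 32135) = -12539/(-640096605568/19919757) = -12539*(-19919757/640096605568) = 249773833023/640096605568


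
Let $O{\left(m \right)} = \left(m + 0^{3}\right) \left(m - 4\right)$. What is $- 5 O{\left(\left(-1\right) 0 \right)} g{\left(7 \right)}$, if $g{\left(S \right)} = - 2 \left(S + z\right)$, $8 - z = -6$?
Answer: $0$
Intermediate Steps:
$z = 14$ ($z = 8 - -6 = 8 + 6 = 14$)
$O{\left(m \right)} = m \left(-4 + m\right)$ ($O{\left(m \right)} = \left(m + 0\right) \left(-4 + m\right) = m \left(-4 + m\right)$)
$g{\left(S \right)} = -28 - 2 S$ ($g{\left(S \right)} = - 2 \left(S + 14\right) = - 2 \left(14 + S\right) = -28 - 2 S$)
$- 5 O{\left(\left(-1\right) 0 \right)} g{\left(7 \right)} = - 5 \left(-1\right) 0 \left(-4 - 0\right) \left(-28 - 14\right) = - 5 \cdot 0 \left(-4 + 0\right) \left(-28 - 14\right) = - 5 \cdot 0 \left(-4\right) \left(-42\right) = \left(-5\right) 0 \left(-42\right) = 0 \left(-42\right) = 0$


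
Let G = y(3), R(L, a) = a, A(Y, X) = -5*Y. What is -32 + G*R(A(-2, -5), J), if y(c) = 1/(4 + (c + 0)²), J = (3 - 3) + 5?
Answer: -411/13 ≈ -31.615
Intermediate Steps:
J = 5 (J = 0 + 5 = 5)
y(c) = 1/(4 + c²)
G = 1/13 (G = 1/(4 + 3²) = 1/(4 + 9) = 1/13 ≈ 0.076923)
-32 + G*R(A(-2, -5), J) = -32 + (1/13)*5 = -32 + 5/13 = -411/13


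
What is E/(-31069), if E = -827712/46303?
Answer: 827712/1438587907 ≈ 0.00057536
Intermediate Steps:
E = -827712/46303 (E = -827712*1/46303 = -827712/46303 ≈ -17.876)
E/(-31069) = -827712/46303/(-31069) = -827712/46303*(-1/31069) = 827712/1438587907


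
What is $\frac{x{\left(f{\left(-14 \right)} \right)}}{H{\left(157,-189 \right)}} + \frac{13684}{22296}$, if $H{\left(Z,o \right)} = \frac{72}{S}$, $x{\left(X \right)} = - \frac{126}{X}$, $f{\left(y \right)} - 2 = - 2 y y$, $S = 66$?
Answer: $\frac{659329}{724620} \approx 0.9099$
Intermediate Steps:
$f{\left(y \right)} = 2 - 2 y^{2}$ ($f{\left(y \right)} = 2 + - 2 y y = 2 - 2 y^{2}$)
$H{\left(Z,o \right)} = \frac{12}{11}$ ($H{\left(Z,o \right)} = \frac{72}{66} = 72 \cdot \frac{1}{66} = \frac{12}{11}$)
$\frac{x{\left(f{\left(-14 \right)} \right)}}{H{\left(157,-189 \right)}} + \frac{13684}{22296} = \frac{\left(-126\right) \frac{1}{2 - 2 \left(-14\right)^{2}}}{\frac{12}{11}} + \frac{13684}{22296} = - \frac{126}{2 - 392} \cdot \frac{11}{12} + 13684 \cdot \frac{1}{22296} = - \frac{126}{2 - 392} \cdot \frac{11}{12} + \frac{3421}{5574} = - \frac{126}{-390} \cdot \frac{11}{12} + \frac{3421}{5574} = \left(-126\right) \left(- \frac{1}{390}\right) \frac{11}{12} + \frac{3421}{5574} = \frac{21}{65} \cdot \frac{11}{12} + \frac{3421}{5574} = \frac{77}{260} + \frac{3421}{5574} = \frac{659329}{724620}$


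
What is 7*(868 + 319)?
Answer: 8309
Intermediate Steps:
7*(868 + 319) = 7*1187 = 8309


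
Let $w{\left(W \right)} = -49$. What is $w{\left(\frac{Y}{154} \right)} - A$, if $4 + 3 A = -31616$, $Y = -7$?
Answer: $10491$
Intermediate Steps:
$A = -10540$ ($A = - \frac{4}{3} + \frac{1}{3} \left(-31616\right) = - \frac{4}{3} - \frac{31616}{3} = -10540$)
$w{\left(\frac{Y}{154} \right)} - A = -49 - -10540 = -49 + 10540 = 10491$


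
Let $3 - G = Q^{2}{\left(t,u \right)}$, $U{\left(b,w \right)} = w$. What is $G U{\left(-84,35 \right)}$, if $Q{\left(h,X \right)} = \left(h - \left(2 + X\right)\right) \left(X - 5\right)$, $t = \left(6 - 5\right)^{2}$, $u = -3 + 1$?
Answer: $-1610$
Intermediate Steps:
$u = -2$
$t = 1$ ($t = 1^{2} = 1$)
$Q{\left(h,X \right)} = \left(-5 + X\right) \left(-2 + h - X\right)$ ($Q{\left(h,X \right)} = \left(-2 + h - X\right) \left(-5 + X\right) = \left(-5 + X\right) \left(-2 + h - X\right)$)
$G = -46$ ($G = 3 - \left(10 - \left(-2\right)^{2} - 5 + 3 \left(-2\right) - 2\right)^{2} = 3 - \left(10 - 4 - 5 - 6 - 2\right)^{2} = 3 - \left(-7\right)^{2} = 3 - 49 = -46$)
$G U{\left(-84,35 \right)} = \left(-46\right) 35 = -1610$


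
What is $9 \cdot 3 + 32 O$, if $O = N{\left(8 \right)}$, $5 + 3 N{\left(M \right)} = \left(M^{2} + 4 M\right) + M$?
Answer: $1083$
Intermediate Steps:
$N{\left(M \right)} = - \frac{5}{3} + \frac{M^{2}}{3} + \frac{5 M}{3}$ ($N{\left(M \right)} = - \frac{5}{3} + \frac{\left(M^{2} + 4 M\right) + M}{3} = - \frac{5}{3} + \frac{M^{2} + 5 M}{3} = - \frac{5}{3} + \left(\frac{M^{2}}{3} + \frac{5 M}{3}\right) = - \frac{5}{3} + \frac{M^{2}}{3} + \frac{5 M}{3}$)
$O = 33$ ($O = - \frac{5}{3} + \frac{8^{2}}{3} + \frac{5}{3} \cdot 8 = - \frac{5}{3} + \frac{1}{3} \cdot 64 + \frac{40}{3} = - \frac{5}{3} + \frac{64}{3} + \frac{40}{3} = 33$)
$9 \cdot 3 + 32 O = 9 \cdot 3 + 32 \cdot 33 = 27 + 1056 = 1083$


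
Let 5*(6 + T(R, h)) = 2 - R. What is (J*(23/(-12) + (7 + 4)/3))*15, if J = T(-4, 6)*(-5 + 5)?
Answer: 0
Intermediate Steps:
T(R, h) = -28/5 - R/5 (T(R, h) = -6 + (2 - R)/5 = -6 + (⅖ - R/5) = -28/5 - R/5)
J = 0 (J = (-28/5 - ⅕*(-4))*(-5 + 5) = (-28/5 + ⅘)*0 = -24/5*0 = 0)
(J*(23/(-12) + (7 + 4)/3))*15 = (0*(23/(-12) + (7 + 4)/3))*15 = (0*(23*(-1/12) + 11*(⅓)))*15 = (0*(-23/12 + 11/3))*15 = (0*(7/4))*15 = 0*15 = 0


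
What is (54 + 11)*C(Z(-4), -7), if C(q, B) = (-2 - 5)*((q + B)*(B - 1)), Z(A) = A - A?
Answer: -25480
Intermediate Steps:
Z(A) = 0
C(q, B) = -7*(-1 + B)*(B + q) (C(q, B) = -7*(B + q)*(-1 + B) = -7*(-1 + B)*(B + q))
(54 + 11)*C(Z(-4), -7) = (54 + 11)*(-7*(-7)² + 7*(-7) + 7*0 - 7*(-7)*0) = 65*(-7*49 - 49 + 0 + 0) = 65*(-343 - 49 + 0 + 0) = 65*(-392) = -25480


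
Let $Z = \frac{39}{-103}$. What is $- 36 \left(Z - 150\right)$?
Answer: $\frac{557604}{103} \approx 5413.6$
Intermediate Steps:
$Z = - \frac{39}{103}$ ($Z = 39 \left(- \frac{1}{103}\right) = - \frac{39}{103} \approx -0.37864$)
$- 36 \left(Z - 150\right) = - 36 \left(- \frac{39}{103} - 150\right) = \left(-36\right) \left(- \frac{15489}{103}\right) = \frac{557604}{103}$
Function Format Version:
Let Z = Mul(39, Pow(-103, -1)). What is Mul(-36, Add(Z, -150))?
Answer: Rational(557604, 103) ≈ 5413.6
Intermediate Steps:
Z = Rational(-39, 103) (Z = Mul(39, Rational(-1, 103)) = Rational(-39, 103) ≈ -0.37864)
Mul(-36, Add(Z, -150)) = Mul(-36, Add(Rational(-39, 103), -150)) = Mul(-36, Rational(-15489, 103)) = Rational(557604, 103)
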